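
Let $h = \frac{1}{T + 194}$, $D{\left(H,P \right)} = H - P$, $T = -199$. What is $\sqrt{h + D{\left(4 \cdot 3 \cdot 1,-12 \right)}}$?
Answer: $\frac{\sqrt{595}}{5} \approx 4.8785$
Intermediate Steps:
$h = - \frac{1}{5}$ ($h = \frac{1}{-199 + 194} = \frac{1}{-5} = - \frac{1}{5} \approx -0.2$)
$\sqrt{h + D{\left(4 \cdot 3 \cdot 1,-12 \right)}} = \sqrt{- \frac{1}{5} + \left(4 \cdot 3 \cdot 1 - -12\right)} = \sqrt{- \frac{1}{5} + \left(12 \cdot 1 + 12\right)} = \sqrt{- \frac{1}{5} + \left(12 + 12\right)} = \sqrt{- \frac{1}{5} + 24} = \sqrt{\frac{119}{5}} = \frac{\sqrt{595}}{5}$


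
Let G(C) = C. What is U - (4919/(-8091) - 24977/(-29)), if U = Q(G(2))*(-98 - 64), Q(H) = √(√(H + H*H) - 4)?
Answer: -6963664/8091 - 162*I*√(4 - √6) ≈ -860.67 - 201.72*I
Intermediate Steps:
Q(H) = √(-4 + √(H + H²)) (Q(H) = √(√(H + H²) - 4) = √(-4 + √(H + H²)))
U = -162*√(-4 + √6) (U = √(-4 + √(2*(1 + 2)))*(-98 - 64) = √(-4 + √(2*3))*(-162) = √(-4 + √6)*(-162) = -162*√(-4 + √6) ≈ -201.72*I)
U - (4919/(-8091) - 24977/(-29)) = -162*I*√(4 - √6) - (4919/(-8091) - 24977/(-29)) = -162*I*√(4 - √6) - (4919*(-1/8091) - 24977*(-1/29)) = -162*I*√(4 - √6) - (-4919/8091 + 24977/29) = -162*I*√(4 - √6) - 1*6963664/8091 = -162*I*√(4 - √6) - 6963664/8091 = -6963664/8091 - 162*I*√(4 - √6)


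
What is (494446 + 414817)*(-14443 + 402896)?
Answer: 353205940139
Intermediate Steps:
(494446 + 414817)*(-14443 + 402896) = 909263*388453 = 353205940139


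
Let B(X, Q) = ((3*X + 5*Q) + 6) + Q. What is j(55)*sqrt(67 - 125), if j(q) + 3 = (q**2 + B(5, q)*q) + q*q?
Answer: 25352*I*sqrt(58) ≈ 1.9308e+5*I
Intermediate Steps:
B(X, Q) = 6 + 3*X + 6*Q (B(X, Q) = (6 + 3*X + 5*Q) + Q = 6 + 3*X + 6*Q)
j(q) = -3 + 2*q**2 + q*(21 + 6*q) (j(q) = -3 + ((q**2 + (6 + 3*5 + 6*q)*q) + q*q) = -3 + ((q**2 + (6 + 15 + 6*q)*q) + q**2) = -3 + ((q**2 + (21 + 6*q)*q) + q**2) = -3 + ((q**2 + q*(21 + 6*q)) + q**2) = -3 + (2*q**2 + q*(21 + 6*q)) = -3 + 2*q**2 + q*(21 + 6*q))
j(55)*sqrt(67 - 125) = (-3 + 8*55**2 + 21*55)*sqrt(67 - 125) = (-3 + 8*3025 + 1155)*sqrt(-58) = (-3 + 24200 + 1155)*(I*sqrt(58)) = 25352*(I*sqrt(58)) = 25352*I*sqrt(58)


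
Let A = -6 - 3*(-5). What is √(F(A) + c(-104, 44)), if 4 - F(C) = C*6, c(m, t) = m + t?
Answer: I*√110 ≈ 10.488*I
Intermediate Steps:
A = 9 (A = -6 + 15 = 9)
F(C) = 4 - 6*C (F(C) = 4 - C*6 = 4 - 6*C)
√(F(A) + c(-104, 44)) = √((4 - 6*9) + (-104 + 44)) = √((4 - 54) - 60) = √(-50 - 60) = √(-110) = I*√110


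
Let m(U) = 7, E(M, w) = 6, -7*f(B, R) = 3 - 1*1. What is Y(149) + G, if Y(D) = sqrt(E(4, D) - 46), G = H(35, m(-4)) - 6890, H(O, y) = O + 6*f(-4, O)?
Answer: -47997/7 + 2*I*sqrt(10) ≈ -6856.7 + 6.3246*I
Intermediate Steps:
f(B, R) = -2/7 (f(B, R) = -(3 - 1*1)/7 = -(3 - 1)/7 = -1/7*2 = -2/7)
H(O, y) = -12/7 + O (H(O, y) = O + 6*(-2/7) = O - 12/7 = -12/7 + O)
G = -47997/7 (G = (-12/7 + 35) - 6890 = 233/7 - 6890 = -47997/7 ≈ -6856.7)
Y(D) = 2*I*sqrt(10) (Y(D) = sqrt(6 - 46) = sqrt(-40) = 2*I*sqrt(10))
Y(149) + G = 2*I*sqrt(10) - 47997/7 = -47997/7 + 2*I*sqrt(10)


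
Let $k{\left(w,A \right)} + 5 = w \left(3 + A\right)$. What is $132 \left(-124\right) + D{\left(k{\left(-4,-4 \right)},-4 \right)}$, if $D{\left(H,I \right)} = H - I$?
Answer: $-16365$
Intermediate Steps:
$k{\left(w,A \right)} = -5 + w \left(3 + A\right)$
$132 \left(-124\right) + D{\left(k{\left(-4,-4 \right)},-4 \right)} = 132 \left(-124\right) - -3 = -16368 + \left(\left(-5 - 12 + 16\right) + 4\right) = -16368 + \left(-1 + 4\right) = -16368 + 3 = -16365$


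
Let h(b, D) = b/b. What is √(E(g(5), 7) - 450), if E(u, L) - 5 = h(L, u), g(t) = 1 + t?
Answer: 2*I*√111 ≈ 21.071*I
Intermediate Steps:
h(b, D) = 1
E(u, L) = 6 (E(u, L) = 5 + 1 = 6)
√(E(g(5), 7) - 450) = √(6 - 450) = √(-444) = 2*I*√111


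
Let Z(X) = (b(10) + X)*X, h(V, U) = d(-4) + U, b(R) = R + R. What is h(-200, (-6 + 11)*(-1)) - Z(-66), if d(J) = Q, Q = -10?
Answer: -3051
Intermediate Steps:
d(J) = -10
b(R) = 2*R
h(V, U) = -10 + U
Z(X) = X*(20 + X) (Z(X) = (2*10 + X)*X = (20 + X)*X = X*(20 + X))
h(-200, (-6 + 11)*(-1)) - Z(-66) = (-10 + (-6 + 11)*(-1)) - (-66)*(20 - 66) = (-10 + 5*(-1)) - (-66)*(-46) = (-10 - 5) - 1*3036 = -15 - 3036 = -3051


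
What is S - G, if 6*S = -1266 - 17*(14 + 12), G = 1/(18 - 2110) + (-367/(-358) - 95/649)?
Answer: -208187737489/729089196 ≈ -285.54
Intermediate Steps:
G = 213448787/243029732 (G = 1/(-2092) + (-367*(-1/358) - 95*1/649) = -1/2092 + (367/358 - 95/649) = -1/2092 + 204173/232342 = 213448787/243029732 ≈ 0.87828)
S = -854/3 (S = (-1266 - 17*(14 + 12))/6 = (-1266 - 17*26)/6 = (-1266 - 1*442)/6 = (-1266 - 442)/6 = (⅙)*(-1708) = -854/3 ≈ -284.67)
S - G = -854/3 - 1*213448787/243029732 = -854/3 - 213448787/243029732 = -208187737489/729089196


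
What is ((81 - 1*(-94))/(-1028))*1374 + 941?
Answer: 363449/514 ≈ 707.10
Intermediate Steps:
((81 - 1*(-94))/(-1028))*1374 + 941 = ((81 + 94)*(-1/1028))*1374 + 941 = (175*(-1/1028))*1374 + 941 = -175/1028*1374 + 941 = -120225/514 + 941 = 363449/514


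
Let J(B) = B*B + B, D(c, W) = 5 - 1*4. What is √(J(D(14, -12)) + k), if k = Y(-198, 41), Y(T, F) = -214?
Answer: 2*I*√53 ≈ 14.56*I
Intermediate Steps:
D(c, W) = 1 (D(c, W) = 5 - 4 = 1)
J(B) = B + B² (J(B) = B² + B = B + B²)
k = -214
√(J(D(14, -12)) + k) = √(1*(1 + 1) - 214) = √(1*2 - 214) = √(2 - 214) = √(-212) = 2*I*√53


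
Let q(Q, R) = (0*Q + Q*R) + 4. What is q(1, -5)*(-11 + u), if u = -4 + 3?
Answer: 12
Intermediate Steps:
q(Q, R) = 4 + Q*R (q(Q, R) = (0 + Q*R) + 4 = Q*R + 4 = 4 + Q*R)
u = -1
q(1, -5)*(-11 + u) = (4 + 1*(-5))*(-11 - 1) = (4 - 5)*(-12) = -1*(-12) = 12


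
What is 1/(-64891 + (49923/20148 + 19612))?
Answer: -6716/304077123 ≈ -2.2086e-5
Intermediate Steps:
1/(-64891 + (49923/20148 + 19612)) = 1/(-64891 + (49923*(1/20148) + 19612)) = 1/(-64891 + (16641/6716 + 19612)) = 1/(-64891 + 131730833/6716) = 1/(-304077123/6716) = -6716/304077123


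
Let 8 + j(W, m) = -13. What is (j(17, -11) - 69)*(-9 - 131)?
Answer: 12600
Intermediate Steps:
j(W, m) = -21 (j(W, m) = -8 - 13 = -21)
(j(17, -11) - 69)*(-9 - 131) = (-21 - 69)*(-9 - 131) = -90*(-140) = 12600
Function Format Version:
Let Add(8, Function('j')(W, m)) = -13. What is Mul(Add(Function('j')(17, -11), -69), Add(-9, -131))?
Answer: 12600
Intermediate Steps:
Function('j')(W, m) = -21 (Function('j')(W, m) = Add(-8, -13) = -21)
Mul(Add(Function('j')(17, -11), -69), Add(-9, -131)) = Mul(Add(-21, -69), Add(-9, -131)) = Mul(-90, -140) = 12600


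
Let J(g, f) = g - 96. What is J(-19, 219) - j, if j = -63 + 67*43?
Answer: -2933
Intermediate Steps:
J(g, f) = -96 + g
j = 2818 (j = -63 + 2881 = 2818)
J(-19, 219) - j = (-96 - 19) - 1*2818 = -115 - 2818 = -2933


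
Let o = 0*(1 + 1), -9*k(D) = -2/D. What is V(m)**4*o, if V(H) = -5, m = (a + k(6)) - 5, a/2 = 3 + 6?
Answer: 0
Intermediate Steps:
k(D) = 2/(9*D) (k(D) = -(-2)/(9*D) = 2/(9*D))
a = 18 (a = 2*(3 + 6) = 2*9 = 18)
m = 352/27 (m = (18 + (2/9)/6) - 5 = (18 + (2/9)*(1/6)) - 5 = (18 + 1/27) - 5 = 487/27 - 5 = 352/27 ≈ 13.037)
o = 0 (o = 0*2 = 0)
V(m)**4*o = (-5)**4*0 = 625*0 = 0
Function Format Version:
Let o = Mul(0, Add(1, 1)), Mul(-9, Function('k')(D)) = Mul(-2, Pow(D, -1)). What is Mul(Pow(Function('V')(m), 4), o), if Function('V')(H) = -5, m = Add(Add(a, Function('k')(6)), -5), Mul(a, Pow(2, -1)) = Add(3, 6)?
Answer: 0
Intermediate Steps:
Function('k')(D) = Mul(Rational(2, 9), Pow(D, -1)) (Function('k')(D) = Mul(Rational(-1, 9), Mul(-2, Pow(D, -1))) = Mul(Rational(2, 9), Pow(D, -1)))
a = 18 (a = Mul(2, Add(3, 6)) = Mul(2, 9) = 18)
m = Rational(352, 27) (m = Add(Add(18, Mul(Rational(2, 9), Pow(6, -1))), -5) = Add(Add(18, Mul(Rational(2, 9), Rational(1, 6))), -5) = Add(Add(18, Rational(1, 27)), -5) = Add(Rational(487, 27), -5) = Rational(352, 27) ≈ 13.037)
o = 0 (o = Mul(0, 2) = 0)
Mul(Pow(Function('V')(m), 4), o) = Mul(Pow(-5, 4), 0) = Mul(625, 0) = 0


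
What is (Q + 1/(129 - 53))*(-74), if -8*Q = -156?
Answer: -54871/38 ≈ -1444.0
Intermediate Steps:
Q = 39/2 (Q = -1/8*(-156) = 39/2 ≈ 19.500)
(Q + 1/(129 - 53))*(-74) = (39/2 + 1/(129 - 53))*(-74) = (39/2 + 1/76)*(-74) = (1483/76)*(-74) = -54871/38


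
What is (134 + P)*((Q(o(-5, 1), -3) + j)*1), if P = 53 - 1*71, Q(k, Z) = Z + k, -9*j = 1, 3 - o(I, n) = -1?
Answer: 928/9 ≈ 103.11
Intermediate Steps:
o(I, n) = 4 (o(I, n) = 3 - 1*(-1) = 3 + 1 = 4)
j = -1/9 (j = -1/9*1 = -1/9 ≈ -0.11111)
P = -18 (P = 53 - 71 = -18)
(134 + P)*((Q(o(-5, 1), -3) + j)*1) = (134 - 18)*(((-3 + 4) - 1/9)*1) = 116*((1 - 1/9)*1) = 116*((8/9)*1) = 116*(8/9) = 928/9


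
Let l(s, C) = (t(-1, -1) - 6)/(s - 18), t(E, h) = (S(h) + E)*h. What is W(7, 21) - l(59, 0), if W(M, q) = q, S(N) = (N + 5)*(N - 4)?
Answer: 846/41 ≈ 20.634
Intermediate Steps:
S(N) = (-4 + N)*(5 + N) (S(N) = (5 + N)*(-4 + N) = (-4 + N)*(5 + N))
t(E, h) = h*(-20 + E + h + h**2) (t(E, h) = ((-20 + h + h**2) + E)*h = (-20 + E + h + h**2)*h = h*(-20 + E + h + h**2))
l(s, C) = 15/(-18 + s) (l(s, C) = (-(-20 - 1 - 1 + (-1)**2) - 6)/(s - 18) = (-(-20 - 1 - 1 + 1) - 6)/(-18 + s) = (-1*(-21) - 6)/(-18 + s) = (21 - 6)/(-18 + s) = 15/(-18 + s))
W(7, 21) - l(59, 0) = 21 - 15/(-18 + 59) = 21 - 15/41 = 846/41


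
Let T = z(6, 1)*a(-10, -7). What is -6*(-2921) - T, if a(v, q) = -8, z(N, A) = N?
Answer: 17574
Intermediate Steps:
T = -48 (T = 6*(-8) = -48)
-6*(-2921) - T = -6*(-2921) - 1*(-48) = 17526 + 48 = 17574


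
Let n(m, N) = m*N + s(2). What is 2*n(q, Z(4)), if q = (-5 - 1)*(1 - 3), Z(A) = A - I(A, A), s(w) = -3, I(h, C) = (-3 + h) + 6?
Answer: -78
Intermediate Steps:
I(h, C) = 3 + h
Z(A) = -3 (Z(A) = A - (3 + A) = A + (-3 - A) = -3)
q = 12 (q = -6*(-2) = 12)
n(m, N) = -3 + N*m (n(m, N) = m*N - 3 = N*m - 3 = -3 + N*m)
2*n(q, Z(4)) = 2*(-3 - 3*12) = 2*(-3 - 36) = 2*(-39) = -78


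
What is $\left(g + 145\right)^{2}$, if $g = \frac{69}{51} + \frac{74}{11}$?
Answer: $\frac{819447876}{34969} \approx 23434.0$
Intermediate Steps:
$g = \frac{1511}{187}$ ($g = 69 \cdot \frac{1}{51} + 74 \cdot \frac{1}{11} = \frac{23}{17} + \frac{74}{11} = \frac{1511}{187} \approx 8.0802$)
$\left(g + 145\right)^{2} = \left(\frac{1511}{187} + 145\right)^{2} = \left(\frac{28626}{187}\right)^{2} = \frac{819447876}{34969}$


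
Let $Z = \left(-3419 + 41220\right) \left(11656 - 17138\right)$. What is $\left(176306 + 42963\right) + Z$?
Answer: $-207005813$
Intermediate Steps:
$Z = -207225082$ ($Z = 37801 \left(-5482\right) = -207225082$)
$\left(176306 + 42963\right) + Z = \left(176306 + 42963\right) - 207225082 = 219269 - 207225082 = -207005813$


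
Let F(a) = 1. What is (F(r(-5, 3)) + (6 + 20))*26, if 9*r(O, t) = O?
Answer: 702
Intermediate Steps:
r(O, t) = O/9
(F(r(-5, 3)) + (6 + 20))*26 = (1 + (6 + 20))*26 = (1 + 26)*26 = 27*26 = 702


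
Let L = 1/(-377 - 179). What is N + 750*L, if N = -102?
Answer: -28731/278 ≈ -103.35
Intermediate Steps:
L = -1/556 (L = 1/(-556) = -1/556 ≈ -0.0017986)
N + 750*L = -102 + 750*(-1/556) = -102 - 375/278 = -28731/278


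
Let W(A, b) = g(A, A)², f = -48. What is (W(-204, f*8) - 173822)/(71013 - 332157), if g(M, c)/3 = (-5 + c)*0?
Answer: 86911/130572 ≈ 0.66562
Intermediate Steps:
g(M, c) = 0 (g(M, c) = 3*((-5 + c)*0) = 3*0 = 0)
W(A, b) = 0 (W(A, b) = 0² = 0)
(W(-204, f*8) - 173822)/(71013 - 332157) = (0 - 173822)/(71013 - 332157) = -173822/(-261144) = -173822*(-1/261144) = 86911/130572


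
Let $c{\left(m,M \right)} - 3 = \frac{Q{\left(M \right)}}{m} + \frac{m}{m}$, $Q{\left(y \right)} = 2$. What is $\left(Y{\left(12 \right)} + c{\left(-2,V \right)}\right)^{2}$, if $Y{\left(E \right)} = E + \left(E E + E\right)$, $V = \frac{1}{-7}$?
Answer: $29241$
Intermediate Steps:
$V = - \frac{1}{7} \approx -0.14286$
$c{\left(m,M \right)} = 4 + \frac{2}{m}$ ($c{\left(m,M \right)} = 3 + \left(\frac{2}{m} + \frac{m}{m}\right) = 3 + \left(\frac{2}{m} + 1\right) = 3 + \left(1 + \frac{2}{m}\right) = 4 + \frac{2}{m}$)
$Y{\left(E \right)} = E^{2} + 2 E$ ($Y{\left(E \right)} = E + \left(E^{2} + E\right) = E + \left(E + E^{2}\right) = E^{2} + 2 E$)
$\left(Y{\left(12 \right)} + c{\left(-2,V \right)}\right)^{2} = \left(12 \left(2 + 12\right) + \left(4 + \frac{2}{-2}\right)\right)^{2} = \left(12 \cdot 14 + \left(4 + 2 \left(- \frac{1}{2}\right)\right)\right)^{2} = \left(168 + \left(4 - 1\right)\right)^{2} = \left(168 + 3\right)^{2} = 171^{2} = 29241$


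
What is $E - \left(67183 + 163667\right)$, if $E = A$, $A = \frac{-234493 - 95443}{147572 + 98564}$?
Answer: $- \frac{7102603192}{30767} \approx -2.3085 \cdot 10^{5}$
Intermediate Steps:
$A = - \frac{41242}{30767}$ ($A = - \frac{329936}{246136} = \left(-329936\right) \frac{1}{246136} = - \frac{41242}{30767} \approx -1.3405$)
$E = - \frac{41242}{30767} \approx -1.3405$
$E - \left(67183 + 163667\right) = - \frac{41242}{30767} - \left(67183 + 163667\right) = - \frac{41242}{30767} - 230850 = - \frac{7102603192}{30767}$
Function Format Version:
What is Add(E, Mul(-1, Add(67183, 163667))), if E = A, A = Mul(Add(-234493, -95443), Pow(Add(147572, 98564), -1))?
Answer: Rational(-7102603192, 30767) ≈ -2.3085e+5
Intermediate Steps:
A = Rational(-41242, 30767) (A = Mul(-329936, Pow(246136, -1)) = Mul(-329936, Rational(1, 246136)) = Rational(-41242, 30767) ≈ -1.3405)
E = Rational(-41242, 30767) ≈ -1.3405
Add(E, Mul(-1, Add(67183, 163667))) = Add(Rational(-41242, 30767), Mul(-1, Add(67183, 163667))) = Add(Rational(-41242, 30767), Mul(-1, 230850)) = Add(Rational(-41242, 30767), -230850) = Rational(-7102603192, 30767)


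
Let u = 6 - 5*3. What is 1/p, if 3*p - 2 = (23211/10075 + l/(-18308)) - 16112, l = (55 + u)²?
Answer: -6014775/32294954486 ≈ -0.00018624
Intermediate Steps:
u = -9 (u = 6 - 15 = -9)
l = 2116 (l = (55 - 9)² = 46² = 2116)
p = -32294954486/6014775 (p = ⅔ + ((23211/10075 + 2116/(-18308)) - 16112)/3 = ⅔ + ((23211*(1/10075) + 2116*(-1/18308)) - 16112)/3 = ⅔ + ((23211/10075 - 23/199) - 16112)/3 = ⅔ + (4387264/2004925 - 16112)/3 = ⅔ + (⅓)*(-32298964336/2004925) = ⅔ - 32298964336/6014775 = -32294954486/6014775 ≈ -5369.3)
1/p = 1/(-32294954486/6014775) = -6014775/32294954486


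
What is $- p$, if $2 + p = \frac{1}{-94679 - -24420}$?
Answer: $\frac{140519}{70259} \approx 2.0$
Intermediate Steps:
$p = - \frac{140519}{70259}$ ($p = -2 + \frac{1}{-94679 - -24420} = -2 + \frac{1}{-94679 + \left(-8194 + 32614\right)} = -2 + \frac{1}{-94679 + 24420} = -2 + \frac{1}{-70259} = -2 - \frac{1}{70259} = - \frac{140519}{70259} \approx -2.0$)
$- p = \left(-1\right) \left(- \frac{140519}{70259}\right) = \frac{140519}{70259}$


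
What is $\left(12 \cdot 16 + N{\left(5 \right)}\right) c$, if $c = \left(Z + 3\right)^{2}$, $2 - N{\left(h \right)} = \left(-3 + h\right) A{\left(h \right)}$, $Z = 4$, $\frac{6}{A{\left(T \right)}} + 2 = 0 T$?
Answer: $9800$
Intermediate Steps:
$A{\left(T \right)} = -3$ ($A{\left(T \right)} = \frac{6}{-2 + 0 T} = \frac{6}{-2 + 0} = \frac{6}{-2} = 6 \left(- \frac{1}{2}\right) = -3$)
$N{\left(h \right)} = -7 + 3 h$ ($N{\left(h \right)} = 2 - \left(-3 + h\right) \left(-3\right) = 2 - \left(9 - 3 h\right) = 2 + \left(-9 + 3 h\right) = -7 + 3 h$)
$c = 49$ ($c = \left(4 + 3\right)^{2} = 7^{2} = 49$)
$\left(12 \cdot 16 + N{\left(5 \right)}\right) c = \left(12 \cdot 16 + \left(-7 + 3 \cdot 5\right)\right) 49 = \left(192 + \left(-7 + 15\right)\right) 49 = \left(192 + 8\right) 49 = 200 \cdot 49 = 9800$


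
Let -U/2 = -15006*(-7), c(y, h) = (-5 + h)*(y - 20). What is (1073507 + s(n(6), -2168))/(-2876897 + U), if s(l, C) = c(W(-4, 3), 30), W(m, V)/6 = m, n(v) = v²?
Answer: -1072407/3086981 ≈ -0.34740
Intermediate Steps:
W(m, V) = 6*m
c(y, h) = (-20 + y)*(-5 + h) (c(y, h) = (-5 + h)*(-20 + y) = (-20 + y)*(-5 + h))
U = -210084 (U = -(-30012)*(-7) = -2*105042 = -210084)
s(l, C) = -1100 (s(l, C) = 100 - 20*30 - 30*(-4) + 30*(6*(-4)) = 100 - 600 - 5*(-24) + 30*(-24) = 100 - 600 + 120 - 720 = -1100)
(1073507 + s(n(6), -2168))/(-2876897 + U) = (1073507 - 1100)/(-2876897 - 210084) = 1072407/(-3086981) = 1072407*(-1/3086981) = -1072407/3086981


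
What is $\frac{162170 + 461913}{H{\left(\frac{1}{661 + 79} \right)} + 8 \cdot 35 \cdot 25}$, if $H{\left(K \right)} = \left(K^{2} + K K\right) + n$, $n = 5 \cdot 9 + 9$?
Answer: $\frac{170873925400}{1931385201} \approx 88.472$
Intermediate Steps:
$n = 54$ ($n = 45 + 9 = 54$)
$H{\left(K \right)} = 54 + 2 K^{2}$ ($H{\left(K \right)} = \left(K^{2} + K K\right) + 54 = \left(K^{2} + K^{2}\right) + 54 = 2 K^{2} + 54 = 54 + 2 K^{2}$)
$\frac{162170 + 461913}{H{\left(\frac{1}{661 + 79} \right)} + 8 \cdot 35 \cdot 25} = \frac{162170 + 461913}{\left(54 + 2 \left(\frac{1}{661 + 79}\right)^{2}\right) + 8 \cdot 35 \cdot 25} = \frac{624083}{\left(54 + 2 \left(\frac{1}{740}\right)^{2}\right) + 280 \cdot 25} = \frac{624083}{\left(54 + \frac{2}{547600}\right) + 7000} = \frac{624083}{\left(54 + 2 \cdot \frac{1}{547600}\right) + 7000} = \frac{624083}{\left(54 + \frac{1}{273800}\right) + 7000} = \frac{624083}{\frac{14785201}{273800} + 7000} = \frac{624083}{\frac{1931385201}{273800}} = 624083 \cdot \frac{273800}{1931385201} = \frac{170873925400}{1931385201}$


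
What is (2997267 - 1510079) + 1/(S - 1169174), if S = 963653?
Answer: 305648364947/205521 ≈ 1.4872e+6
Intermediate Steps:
(2997267 - 1510079) + 1/(S - 1169174) = (2997267 - 1510079) + 1/(963653 - 1169174) = 1487188 + 1/(-205521) = 1487188 - 1/205521 = 305648364947/205521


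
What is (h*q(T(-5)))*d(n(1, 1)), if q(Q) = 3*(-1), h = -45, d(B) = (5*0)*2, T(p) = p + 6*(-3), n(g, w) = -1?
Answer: 0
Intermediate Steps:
T(p) = -18 + p (T(p) = p - 18 = -18 + p)
d(B) = 0 (d(B) = 0*2 = 0)
q(Q) = -3
(h*q(T(-5)))*d(n(1, 1)) = -45*(-3)*0 = 135*0 = 0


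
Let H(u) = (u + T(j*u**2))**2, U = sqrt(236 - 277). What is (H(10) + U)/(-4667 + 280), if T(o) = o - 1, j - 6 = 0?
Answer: -370881/4387 - I*sqrt(41)/4387 ≈ -84.541 - 0.0014596*I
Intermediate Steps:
j = 6 (j = 6 + 0 = 6)
U = I*sqrt(41) (U = sqrt(-41) = I*sqrt(41) ≈ 6.4031*I)
T(o) = -1 + o
H(u) = (-1 + u + 6*u**2)**2 (H(u) = (u + (-1 + 6*u**2))**2 = (-1 + u + 6*u**2)**2)
(H(10) + U)/(-4667 + 280) = ((-1 + 10 + 6*10**2)**2 + I*sqrt(41))/(-4667 + 280) = ((-1 + 10 + 6*100)**2 + I*sqrt(41))/(-4387) = ((-1 + 10 + 600)**2 + I*sqrt(41))*(-1/4387) = (609**2 + I*sqrt(41))*(-1/4387) = (370881 + I*sqrt(41))*(-1/4387) = -370881/4387 - I*sqrt(41)/4387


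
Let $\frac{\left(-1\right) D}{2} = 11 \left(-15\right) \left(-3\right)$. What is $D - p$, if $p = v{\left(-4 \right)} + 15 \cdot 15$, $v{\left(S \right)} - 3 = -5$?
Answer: $-1213$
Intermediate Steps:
$v{\left(S \right)} = -2$ ($v{\left(S \right)} = 3 - 5 = -2$)
$D = -990$ ($D = - 2 \cdot 11 \left(-15\right) \left(-3\right) = - 2 \left(\left(-165\right) \left(-3\right)\right) = \left(-2\right) 495 = -990$)
$p = 223$ ($p = -2 + 15 \cdot 15 = -2 + 225 = 223$)
$D - p = -990 - 223 = -1213$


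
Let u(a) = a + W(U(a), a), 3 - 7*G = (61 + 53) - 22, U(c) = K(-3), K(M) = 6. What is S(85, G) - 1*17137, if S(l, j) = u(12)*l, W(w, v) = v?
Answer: -15097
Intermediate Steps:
U(c) = 6
G = -89/7 (G = 3/7 - ((61 + 53) - 22)/7 = 3/7 - (114 - 22)/7 = 3/7 - 1/7*92 = 3/7 - 92/7 = -89/7 ≈ -12.714)
u(a) = 2*a (u(a) = a + a = 2*a)
S(l, j) = 24*l (S(l, j) = (2*12)*l = 24*l)
S(85, G) - 1*17137 = 24*85 - 1*17137 = 2040 - 17137 = -15097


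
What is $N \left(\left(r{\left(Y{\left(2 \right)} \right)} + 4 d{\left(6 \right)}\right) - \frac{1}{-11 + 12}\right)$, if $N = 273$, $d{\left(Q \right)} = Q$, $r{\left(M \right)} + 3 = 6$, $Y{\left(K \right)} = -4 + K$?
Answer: $7098$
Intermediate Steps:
$r{\left(M \right)} = 3$ ($r{\left(M \right)} = -3 + 6 = 3$)
$N \left(\left(r{\left(Y{\left(2 \right)} \right)} + 4 d{\left(6 \right)}\right) - \frac{1}{-11 + 12}\right) = 273 \left(\left(3 + 4 \cdot 6\right) - \frac{1}{-11 + 12}\right) = 273 \left(\left(3 + 24\right) - 1^{-1}\right) = 273 \left(27 - 1\right) = 273 \cdot 26 = 7098$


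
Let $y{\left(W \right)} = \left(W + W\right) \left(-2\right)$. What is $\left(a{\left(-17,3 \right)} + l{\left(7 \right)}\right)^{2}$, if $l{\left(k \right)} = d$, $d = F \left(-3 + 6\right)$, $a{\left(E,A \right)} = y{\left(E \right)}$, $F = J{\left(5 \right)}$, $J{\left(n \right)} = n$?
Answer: $6889$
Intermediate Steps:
$F = 5$
$y{\left(W \right)} = - 4 W$ ($y{\left(W \right)} = 2 W \left(-2\right) = - 4 W$)
$a{\left(E,A \right)} = - 4 E$
$d = 15$ ($d = 5 \left(-3 + 6\right) = 5 \cdot 3 = 15$)
$l{\left(k \right)} = 15$
$\left(a{\left(-17,3 \right)} + l{\left(7 \right)}\right)^{2} = \left(\left(-4\right) \left(-17\right) + 15\right)^{2} = \left(68 + 15\right)^{2} = 83^{2} = 6889$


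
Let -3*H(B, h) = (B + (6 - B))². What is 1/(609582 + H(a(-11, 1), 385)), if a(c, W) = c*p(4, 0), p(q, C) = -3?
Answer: 1/609570 ≈ 1.6405e-6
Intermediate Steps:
a(c, W) = -3*c (a(c, W) = c*(-3) = -3*c)
H(B, h) = -12 (H(B, h) = -(B + (6 - B))²/3 = -⅓*6² = -⅓*36 = -12)
1/(609582 + H(a(-11, 1), 385)) = 1/(609582 - 12) = 1/609570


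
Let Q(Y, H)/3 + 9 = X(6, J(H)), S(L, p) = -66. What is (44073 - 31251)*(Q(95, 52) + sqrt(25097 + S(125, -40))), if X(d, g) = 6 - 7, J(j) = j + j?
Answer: -384660 + 12822*sqrt(25031) ≈ 1.6439e+6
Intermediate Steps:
J(j) = 2*j
X(d, g) = -1
Q(Y, H) = -30 (Q(Y, H) = -27 + 3*(-1) = -27 - 3 = -30)
(44073 - 31251)*(Q(95, 52) + sqrt(25097 + S(125, -40))) = (44073 - 31251)*(-30 + sqrt(25097 - 66)) = 12822*(-30 + sqrt(25031)) = -384660 + 12822*sqrt(25031)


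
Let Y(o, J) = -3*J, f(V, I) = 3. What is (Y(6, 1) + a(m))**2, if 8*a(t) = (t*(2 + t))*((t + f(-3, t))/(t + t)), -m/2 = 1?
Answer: 9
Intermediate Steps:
m = -2 (m = -2*1 = -2)
a(t) = (2 + t)*(3 + t)/16 (a(t) = ((t*(2 + t))*((t + 3)/(t + t)))/8 = ((t*(2 + t))*((3 + t)/((2*t))))/8 = ((t*(2 + t))*((3 + t)*(1/(2*t))))/8 = ((t*(2 + t))*((3 + t)/(2*t)))/8 = ((2 + t)*(3 + t)/2)/8 = (2 + t)*(3 + t)/16)
(Y(6, 1) + a(m))**2 = (-3*1 + (3/8 + (1/16)*(-2)**2 + (5/16)*(-2)))**2 = (-3 + (3/8 + (1/16)*4 - 5/8))**2 = (-3 + (3/8 + 1/4 - 5/8))**2 = (-3 + 0)**2 = (-3)**2 = 9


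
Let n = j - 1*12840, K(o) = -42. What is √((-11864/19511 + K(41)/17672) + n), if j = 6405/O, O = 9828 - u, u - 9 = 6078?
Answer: I*√67154548243002403277505/2287040398 ≈ 113.31*I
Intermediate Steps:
u = 6087 (u = 9 + 6078 = 6087)
O = 3741 (O = 9828 - 1*6087 = 9828 - 6087 = 3741)
j = 2135/1247 (j = 6405/3741 = 6405*(1/3741) = 2135/1247 ≈ 1.7121)
n = -16009345/1247 (n = 2135/1247 - 1*12840 = 2135/1247 - 12840 = -16009345/1247 ≈ -12838.)
√((-11864/19511 + K(41)/17672) + n) = √((-11864/19511 - 42/17672) - 16009345/1247) = √((-11864*1/19511 - 42*1/17672) - 16009345/1247) = √((-11864/19511 - 21/8836) - 16009345/1247) = √(-105240035/172399196 - 16009345/1247) = √(-2760129440810265/214981797412) = I*√67154548243002403277505/2287040398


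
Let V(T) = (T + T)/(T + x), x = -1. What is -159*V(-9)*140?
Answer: -40068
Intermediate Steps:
V(T) = 2*T/(-1 + T) (V(T) = (T + T)/(T - 1) = (2*T)/(-1 + T) = 2*T/(-1 + T))
-159*V(-9)*140 = -318*(-9)/(-1 - 9)*140 = -318*(-9)/(-10)*140 = -318*(-9)*(-1)/10*140 = -159*9/5*140 = -1431/5*140 = -40068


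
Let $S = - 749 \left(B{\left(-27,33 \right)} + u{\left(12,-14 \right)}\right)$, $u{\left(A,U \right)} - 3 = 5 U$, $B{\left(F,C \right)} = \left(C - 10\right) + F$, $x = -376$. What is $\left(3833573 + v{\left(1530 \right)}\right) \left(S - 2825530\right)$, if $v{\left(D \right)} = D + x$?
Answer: $-10631209233177$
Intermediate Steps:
$B{\left(F,C \right)} = -10 + C + F$ ($B{\left(F,C \right)} = \left(-10 + C\right) + F = -10 + C + F$)
$v{\left(D \right)} = -376 + D$ ($v{\left(D \right)} = D - 376 = -376 + D$)
$u{\left(A,U \right)} = 3 + 5 U$
$S = 53179$ ($S = - 749 \left(\left(-10 + 33 - 27\right) + \left(3 + 5 \left(-14\right)\right)\right) = - 749 \left(-4 + \left(3 - 70\right)\right) = - 749 \left(-4 - 67\right) = \left(-749\right) \left(-71\right) = 53179$)
$\left(3833573 + v{\left(1530 \right)}\right) \left(S - 2825530\right) = \left(3833573 + \left(-376 + 1530\right)\right) \left(53179 - 2825530\right) = \left(3833573 + 1154\right) \left(-2772351\right) = 3834727 \left(-2772351\right) = -10631209233177$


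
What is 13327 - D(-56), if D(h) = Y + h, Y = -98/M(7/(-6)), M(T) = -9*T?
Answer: 40177/3 ≈ 13392.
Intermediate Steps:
Y = -28/3 (Y = -98/((-63/(-6))) = -98/((-63*(-1)/6)) = -98/((-9*(-7/6))) = -98/21/2 = -98*2/21 = -28/3 ≈ -9.3333)
D(h) = -28/3 + h
13327 - D(-56) = 13327 - (-28/3 - 56) = 13327 - 1*(-196/3) = 13327 + 196/3 = 40177/3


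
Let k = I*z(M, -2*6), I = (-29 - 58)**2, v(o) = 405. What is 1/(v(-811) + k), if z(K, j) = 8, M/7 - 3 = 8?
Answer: 1/60957 ≈ 1.6405e-5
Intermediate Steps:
M = 77 (M = 21 + 7*8 = 21 + 56 = 77)
I = 7569 (I = (-87)**2 = 7569)
k = 60552 (k = 7569*8 = 60552)
1/(v(-811) + k) = 1/(405 + 60552) = 1/60957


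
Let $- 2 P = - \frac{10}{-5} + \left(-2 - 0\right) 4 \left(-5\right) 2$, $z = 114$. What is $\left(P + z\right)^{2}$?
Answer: $5329$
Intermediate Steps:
$P = -41$ ($P = - \frac{- \frac{10}{-5} + \left(-2 - 0\right) 4 \left(-5\right) 2}{2} = - \frac{\left(-10\right) \left(- \frac{1}{5}\right) + \left(-2 + 0\right) 4 \left(-5\right) 2}{2} = - \frac{2 + \left(-2\right) 4 \left(-5\right) 2}{2} = - \frac{2 + \left(-8\right) \left(-5\right) 2}{2} = - \frac{2 + 40 \cdot 2}{2} = - \frac{2 + 80}{2} = \left(- \frac{1}{2}\right) 82 = -41$)
$\left(P + z\right)^{2} = \left(-41 + 114\right)^{2} = 73^{2} = 5329$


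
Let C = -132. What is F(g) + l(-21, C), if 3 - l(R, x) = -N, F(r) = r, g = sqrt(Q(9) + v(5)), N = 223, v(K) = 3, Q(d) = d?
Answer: 226 + 2*sqrt(3) ≈ 229.46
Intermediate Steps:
g = 2*sqrt(3) (g = sqrt(9 + 3) = sqrt(12) = 2*sqrt(3) ≈ 3.4641)
l(R, x) = 226 (l(R, x) = 3 - (-1)*223 = 3 - 1*(-223) = 3 + 223 = 226)
F(g) + l(-21, C) = 2*sqrt(3) + 226 = 226 + 2*sqrt(3)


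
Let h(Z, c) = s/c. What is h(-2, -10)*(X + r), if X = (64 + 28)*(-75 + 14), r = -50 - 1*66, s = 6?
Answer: 17184/5 ≈ 3436.8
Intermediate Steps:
h(Z, c) = 6/c
r = -116 (r = -50 - 66 = -116)
X = -5612 (X = 92*(-61) = -5612)
h(-2, -10)*(X + r) = (6/(-10))*(-5612 - 116) = (6*(-1/10))*(-5728) = -3/5*(-5728) = 17184/5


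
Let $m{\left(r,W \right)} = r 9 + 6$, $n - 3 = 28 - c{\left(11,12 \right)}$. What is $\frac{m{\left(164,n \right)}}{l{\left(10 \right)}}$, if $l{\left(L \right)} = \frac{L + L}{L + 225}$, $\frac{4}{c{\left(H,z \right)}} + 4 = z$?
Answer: $\frac{34827}{2} \approx 17414.0$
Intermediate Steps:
$c{\left(H,z \right)} = \frac{4}{-4 + z}$
$l{\left(L \right)} = \frac{2 L}{225 + L}$
$n = \frac{61}{2}$ ($n = 3 + \left(28 - \frac{4}{-4 + 12}\right) = 3 + \left(28 - \frac{4}{8}\right) = 3 + \left(28 - 4 \cdot \frac{1}{8}\right) = 3 + \left(28 - \frac{1}{2}\right) = 3 + \frac{55}{2} = \frac{61}{2} \approx 30.5$)
$m{\left(r,W \right)} = 6 + 9 r$ ($m{\left(r,W \right)} = 9 r + 6 = 6 + 9 r$)
$\frac{m{\left(164,n \right)}}{l{\left(10 \right)}} = \frac{6 + 9 \cdot 164}{2 \cdot 10 \frac{1}{225 + 10}} = \frac{6 + 1476}{2 \cdot 10 \cdot \frac{1}{235}} = \frac{1482}{2 \cdot 10 \cdot \frac{1}{235}} = \frac{1482}{\frac{4}{47}} = 1482 \cdot \frac{47}{4} = \frac{34827}{2}$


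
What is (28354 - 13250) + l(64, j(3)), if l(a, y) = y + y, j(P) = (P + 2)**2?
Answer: 15154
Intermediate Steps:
j(P) = (2 + P)**2
l(a, y) = 2*y
(28354 - 13250) + l(64, j(3)) = (28354 - 13250) + 2*(2 + 3)**2 = 15104 + 2*5**2 = 15104 + 2*25 = 15104 + 50 = 15154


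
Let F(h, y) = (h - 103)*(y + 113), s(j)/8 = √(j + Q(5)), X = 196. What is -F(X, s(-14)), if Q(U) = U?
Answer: -10509 - 2232*I ≈ -10509.0 - 2232.0*I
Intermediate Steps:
s(j) = 8*√(5 + j) (s(j) = 8*√(j + 5) = 8*√(5 + j))
F(h, y) = (-103 + h)*(113 + y)
-F(X, s(-14)) = -(-11639 - 824*√(5 - 14) + 113*196 + 196*(8*√(5 - 14))) = -(-11639 - 824*√(-9) + 22148 + 196*(8*√(-9))) = -(-11639 - 824*3*I + 22148 + 196*(8*(3*I))) = -(-11639 - 2472*I + 22148 + 196*(24*I)) = -(-11639 - 2472*I + 22148 + 4704*I) = -(10509 + 2232*I) = -10509 - 2232*I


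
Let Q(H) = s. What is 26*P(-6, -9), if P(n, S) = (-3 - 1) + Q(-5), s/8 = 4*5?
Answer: 4056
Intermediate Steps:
s = 160 (s = 8*(4*5) = 8*20 = 160)
Q(H) = 160
P(n, S) = 156 (P(n, S) = (-3 - 1) + 160 = -4 + 160 = 156)
26*P(-6, -9) = 26*156 = 4056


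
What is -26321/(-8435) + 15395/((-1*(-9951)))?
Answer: 391777096/83936685 ≈ 4.6675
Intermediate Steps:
-26321/(-8435) + 15395/((-1*(-9951))) = -26321*(-1/8435) + 15395/9951 = 26321/8435 + 15395*(1/9951) = 26321/8435 + 15395/9951 = 391777096/83936685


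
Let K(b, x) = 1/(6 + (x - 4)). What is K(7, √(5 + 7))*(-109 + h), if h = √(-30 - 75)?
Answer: 109/4 - 109*√3/4 - I*√105/4 + 3*I*√35/4 ≈ -19.948 + 1.8753*I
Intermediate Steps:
K(b, x) = 1/(2 + x) (K(b, x) = 1/(6 + (-4 + x)) = 1/(2 + x))
h = I*√105 (h = √(-105) = I*√105 ≈ 10.247*I)
K(7, √(5 + 7))*(-109 + h) = (-109 + I*√105)/(2 + √(5 + 7)) = (-109 + I*√105)/(2 + √12) = (-109 + I*√105)/(2 + 2*√3)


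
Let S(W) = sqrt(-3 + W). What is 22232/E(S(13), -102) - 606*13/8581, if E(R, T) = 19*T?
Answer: -103020178/8314989 ≈ -12.390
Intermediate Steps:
22232/E(S(13), -102) - 606*13/8581 = 22232/((19*(-102))) - 606*13/8581 = 22232/(-1938) - 7878*1/8581 = 22232*(-1/1938) - 7878/8581 = -11116/969 - 7878/8581 = -103020178/8314989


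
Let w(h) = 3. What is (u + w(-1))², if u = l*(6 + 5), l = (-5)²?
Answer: 77284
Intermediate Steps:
l = 25
u = 275 (u = 25*(6 + 5) = 25*11 = 275)
(u + w(-1))² = (275 + 3)² = 278² = 77284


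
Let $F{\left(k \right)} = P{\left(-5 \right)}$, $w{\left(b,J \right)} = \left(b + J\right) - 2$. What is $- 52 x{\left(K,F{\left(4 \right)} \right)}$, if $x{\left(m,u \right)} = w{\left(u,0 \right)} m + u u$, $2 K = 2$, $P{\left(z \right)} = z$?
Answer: $-936$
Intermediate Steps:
$w{\left(b,J \right)} = -2 + J + b$ ($w{\left(b,J \right)} = \left(J + b\right) - 2 = -2 + J + b$)
$K = 1$ ($K = \frac{1}{2} \cdot 2 = 1$)
$F{\left(k \right)} = -5$
$x{\left(m,u \right)} = u^{2} + m \left(-2 + u\right)$ ($x{\left(m,u \right)} = \left(-2 + 0 + u\right) m + u u = \left(-2 + u\right) m + u^{2} = m \left(-2 + u\right) + u^{2} = u^{2} + m \left(-2 + u\right)$)
$- 52 x{\left(K,F{\left(4 \right)} \right)} = - 52 \left(\left(-5\right)^{2} + 1 \left(-2 - 5\right)\right) = - 52 \left(25 + 1 \left(-7\right)\right) = - 52 \left(25 - 7\right) = \left(-52\right) 18 = -936$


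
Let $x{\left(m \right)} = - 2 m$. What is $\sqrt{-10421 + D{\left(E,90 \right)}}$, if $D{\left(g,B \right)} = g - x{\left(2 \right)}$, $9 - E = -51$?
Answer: $i \sqrt{10357} \approx 101.77 i$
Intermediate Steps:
$E = 60$ ($E = 9 - -51 = 9 + 51 = 60$)
$D{\left(g,B \right)} = 4 + g$ ($D{\left(g,B \right)} = g - \left(-2\right) 2 = g - -4 = g + 4 = 4 + g$)
$\sqrt{-10421 + D{\left(E,90 \right)}} = \sqrt{-10421 + \left(4 + 60\right)} = \sqrt{-10421 + 64} = \sqrt{-10357} = i \sqrt{10357}$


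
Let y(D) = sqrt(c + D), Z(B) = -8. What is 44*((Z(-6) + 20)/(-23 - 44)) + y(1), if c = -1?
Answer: -528/67 ≈ -7.8806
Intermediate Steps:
y(D) = sqrt(-1 + D)
44*((Z(-6) + 20)/(-23 - 44)) + y(1) = 44*((-8 + 20)/(-23 - 44)) + sqrt(-1 + 1) = 44*(12/(-67)) + sqrt(0) = 44*(12*(-1/67)) + 0 = 44*(-12/67) + 0 = -528/67 + 0 = -528/67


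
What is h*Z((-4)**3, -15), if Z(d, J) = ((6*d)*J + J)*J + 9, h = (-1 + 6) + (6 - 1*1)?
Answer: -861660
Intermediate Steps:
h = 10 (h = 5 + (6 - 1) = 5 + 5 = 10)
Z(d, J) = 9 + J*(J + 6*J*d) (Z(d, J) = (6*J*d + J)*J + 9 = (J + 6*J*d)*J + 9 = J*(J + 6*J*d) + 9 = 9 + J*(J + 6*J*d))
h*Z((-4)**3, -15) = 10*(9 + (-15)**2 + 6*(-4)**3*(-15)**2) = 10*(9 + 225 + 6*(-64)*225) = 10*(9 + 225 - 86400) = 10*(-86166) = -861660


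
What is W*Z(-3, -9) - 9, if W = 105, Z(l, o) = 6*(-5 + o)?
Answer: -8829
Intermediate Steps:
Z(l, o) = -30 + 6*o
W*Z(-3, -9) - 9 = 105*(-30 + 6*(-9)) - 9 = 105*(-30 - 54) - 9 = 105*(-84) - 9 = -8820 - 9 = -8829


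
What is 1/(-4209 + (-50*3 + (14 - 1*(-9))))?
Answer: -1/4336 ≈ -0.00023063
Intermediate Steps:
1/(-4209 + (-50*3 + (14 - 1*(-9)))) = 1/(-4209 + (-150 + (14 + 9))) = 1/(-4209 + (-150 + 23)) = 1/(-4209 - 127) = 1/(-4336) = -1/4336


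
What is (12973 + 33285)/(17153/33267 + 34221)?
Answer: 769432443/569223580 ≈ 1.3517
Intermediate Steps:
(12973 + 33285)/(17153/33267 + 34221) = 46258/(17153*(1/33267) + 34221) = 46258/(17153/33267 + 34221) = 46258/(1138447160/33267) = 46258*(33267/1138447160) = 769432443/569223580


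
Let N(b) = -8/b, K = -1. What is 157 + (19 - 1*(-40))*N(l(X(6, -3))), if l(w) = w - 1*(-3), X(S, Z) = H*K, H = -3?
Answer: 235/3 ≈ 78.333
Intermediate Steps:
X(S, Z) = 3 (X(S, Z) = -3*(-1) = 3)
l(w) = 3 + w (l(w) = w + 3 = 3 + w)
157 + (19 - 1*(-40))*N(l(X(6, -3))) = 157 + (19 - 1*(-40))*(-8/(3 + 3)) = 157 + (19 + 40)*(-8/6) = 157 + 59*(-8*1/6) = 157 + 59*(-4/3) = 157 - 236/3 = 235/3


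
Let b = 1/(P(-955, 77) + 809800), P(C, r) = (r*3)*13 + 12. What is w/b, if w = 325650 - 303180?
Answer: 18263953050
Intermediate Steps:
P(C, r) = 12 + 39*r (P(C, r) = (3*r)*13 + 12 = 39*r + 12 = 12 + 39*r)
b = 1/812815 (b = 1/((12 + 39*77) + 809800) = 1/((12 + 3003) + 809800) = 1/(3015 + 809800) = 1/812815 ≈ 1.2303e-6)
w = 22470
w/b = 22470/(1/812815) = 22470*812815 = 18263953050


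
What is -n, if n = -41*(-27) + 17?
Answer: -1124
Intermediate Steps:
n = 1124 (n = 1107 + 17 = 1124)
-n = -1*1124 = -1124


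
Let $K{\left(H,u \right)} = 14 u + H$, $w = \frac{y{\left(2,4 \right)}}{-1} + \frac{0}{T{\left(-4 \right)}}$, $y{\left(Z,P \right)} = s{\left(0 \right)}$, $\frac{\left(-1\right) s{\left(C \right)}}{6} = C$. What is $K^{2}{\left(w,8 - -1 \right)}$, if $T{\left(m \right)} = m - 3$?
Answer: $15876$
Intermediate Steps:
$s{\left(C \right)} = - 6 C$
$T{\left(m \right)} = -3 + m$
$y{\left(Z,P \right)} = 0$ ($y{\left(Z,P \right)} = \left(-6\right) 0 = 0$)
$w = 0$ ($w = \frac{0}{-1} + \frac{0}{-3 - 4} = 0 \left(-1\right) + \frac{0}{-7} = 0 + 0 \left(- \frac{1}{7}\right) = 0 + 0 = 0$)
$K{\left(H,u \right)} = H + 14 u$
$K^{2}{\left(w,8 - -1 \right)} = \left(0 + 14 \left(8 - -1\right)\right)^{2} = \left(0 + 14 \left(8 + 1\right)\right)^{2} = \left(0 + 14 \cdot 9\right)^{2} = \left(0 + 126\right)^{2} = 126^{2} = 15876$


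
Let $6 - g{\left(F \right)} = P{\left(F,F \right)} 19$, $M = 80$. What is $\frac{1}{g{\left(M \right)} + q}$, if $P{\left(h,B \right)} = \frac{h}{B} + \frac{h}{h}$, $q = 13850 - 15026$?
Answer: $- \frac{1}{1208} \approx -0.00082781$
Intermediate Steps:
$q = -1176$
$P{\left(h,B \right)} = 1 + \frac{h}{B}$ ($P{\left(h,B \right)} = \frac{h}{B} + 1 = 1 + \frac{h}{B}$)
$g{\left(F \right)} = -32$ ($g{\left(F \right)} = 6 - \frac{F + F}{F} 19 = 6 - \frac{2 F}{F} 19 = 6 - 2 \cdot 19 = 6 - 38 = -32$)
$\frac{1}{g{\left(M \right)} + q} = \frac{1}{-32 - 1176} = \frac{1}{-1208} = - \frac{1}{1208}$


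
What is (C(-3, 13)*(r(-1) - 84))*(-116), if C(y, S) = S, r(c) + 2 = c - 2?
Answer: 134212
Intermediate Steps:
r(c) = -4 + c (r(c) = -2 + (c - 2) = -2 + (-2 + c) = -4 + c)
(C(-3, 13)*(r(-1) - 84))*(-116) = (13*((-4 - 1) - 84))*(-116) = (13*(-5 - 84))*(-116) = (13*(-89))*(-116) = -1157*(-116) = 134212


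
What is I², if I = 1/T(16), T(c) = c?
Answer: 1/256 ≈ 0.0039063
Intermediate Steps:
I = 1/16 ≈ 0.062500
I² = (1/16)² = 1/256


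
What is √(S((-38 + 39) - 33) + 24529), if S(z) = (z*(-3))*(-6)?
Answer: √23953 ≈ 154.77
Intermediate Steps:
S(z) = 18*z (S(z) = -3*z*(-6) = 18*z)
√(S((-38 + 39) - 33) + 24529) = √(18*((-38 + 39) - 33) + 24529) = √(18*(1 - 33) + 24529) = √(18*(-32) + 24529) = √(-576 + 24529) = √23953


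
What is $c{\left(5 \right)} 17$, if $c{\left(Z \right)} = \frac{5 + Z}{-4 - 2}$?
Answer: $- \frac{85}{3} \approx -28.333$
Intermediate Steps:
$c{\left(Z \right)} = - \frac{5}{6} - \frac{Z}{6}$ ($c{\left(Z \right)} = \frac{5 + Z}{-6} = \left(5 + Z\right) \left(- \frac{1}{6}\right) = - \frac{5}{6} - \frac{Z}{6}$)
$c{\left(5 \right)} 17 = \left(- \frac{5}{6} - \frac{5}{6}\right) 17 = \left(- \frac{5}{3}\right) 17 = - \frac{85}{3}$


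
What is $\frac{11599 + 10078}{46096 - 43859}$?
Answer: $\frac{21677}{2237} \approx 9.6902$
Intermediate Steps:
$\frac{11599 + 10078}{46096 - 43859} = \frac{21677}{2237}$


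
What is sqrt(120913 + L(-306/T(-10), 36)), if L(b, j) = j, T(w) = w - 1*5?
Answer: sqrt(120949) ≈ 347.78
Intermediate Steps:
T(w) = -5 + w (T(w) = w - 5 = -5 + w)
sqrt(120913 + L(-306/T(-10), 36)) = sqrt(120913 + 36) = sqrt(120949)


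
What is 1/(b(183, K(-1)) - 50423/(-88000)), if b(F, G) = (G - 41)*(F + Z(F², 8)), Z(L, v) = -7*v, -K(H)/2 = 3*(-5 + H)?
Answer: -88000/55829577 ≈ -0.0015762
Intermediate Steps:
K(H) = 30 - 6*H (K(H) = -6*(-5 + H) = -2*(-15 + 3*H) = 30 - 6*H)
b(F, G) = (-56 + F)*(-41 + G) (b(F, G) = (G - 41)*(F - 7*8) = (-41 + G)*(F - 56) = (-41 + G)*(-56 + F) = (-56 + F)*(-41 + G))
1/(b(183, K(-1)) - 50423/(-88000)) = 1/((2296 - 56*(30 - 6*(-1)) - 41*183 + 183*(30 - 6*(-1))) - 50423/(-88000)) = 1/((2296 - 56*(30 + 6) - 7503 + 183*(30 + 6)) - 50423*(-1/88000)) = 1/((2296 - 56*36 - 7503 + 183*36) + 50423/88000) = 1/((2296 - 2016 - 7503 + 6588) + 50423/88000) = 1/(-635 + 50423/88000) = 1/(-55829577/88000) = -88000/55829577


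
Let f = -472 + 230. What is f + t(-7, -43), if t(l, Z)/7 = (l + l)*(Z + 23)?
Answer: 1718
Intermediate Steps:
f = -242
t(l, Z) = 14*l*(23 + Z) (t(l, Z) = 7*((l + l)*(Z + 23)) = 7*((2*l)*(23 + Z)) = 7*(2*l*(23 + Z)) = 14*l*(23 + Z))
f + t(-7, -43) = -242 + 14*(-7)*(23 - 43) = -242 + 14*(-7)*(-20) = -242 + 1960 = 1718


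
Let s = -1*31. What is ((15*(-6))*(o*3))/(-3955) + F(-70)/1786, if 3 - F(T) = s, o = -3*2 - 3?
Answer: -420551/706363 ≈ -0.59538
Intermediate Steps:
o = -9 (o = -6 - 3 = -9)
s = -31
F(T) = 34 (F(T) = 3 - 1*(-31) = 3 + 31 = 34)
((15*(-6))*(o*3))/(-3955) + F(-70)/1786 = ((15*(-6))*(-9*3))/(-3955) + 34/1786 = -90*(-27)*(-1/3955) + 34*(1/1786) = 2430*(-1/3955) + 17/893 = -486/791 + 17/893 = -420551/706363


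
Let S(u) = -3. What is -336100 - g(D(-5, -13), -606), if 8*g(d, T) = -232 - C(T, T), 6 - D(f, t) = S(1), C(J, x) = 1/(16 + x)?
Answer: -1586255121/4720 ≈ -3.3607e+5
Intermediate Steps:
D(f, t) = 9 (D(f, t) = 6 - 1*(-3) = 6 + 3 = 9)
g(d, T) = -29 - 1/(8*(16 + T)) (g(d, T) = (-232 - 1/(16 + T))/8 = -29 - 1/(8*(16 + T)))
-336100 - g(D(-5, -13), -606) = -336100 - (-3713 - 232*(-606))/(8*(16 - 606)) = -336100 - (-3713 + 140592)/(8*(-590)) = -336100 - (-1)*136879/(8*590) = -336100 - 1*(-136879/4720) = -336100 + 136879/4720 = -1586255121/4720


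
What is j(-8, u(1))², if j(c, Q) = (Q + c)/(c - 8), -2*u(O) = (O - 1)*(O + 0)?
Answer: ¼ ≈ 0.25000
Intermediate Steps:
u(O) = -O*(-1 + O)/2 (u(O) = -(O - 1)*(O + 0)/2 = -(-1 + O)*O/2 = -O*(-1 + O)/2)
j(c, Q) = (Q + c)/(-8 + c)
j(-8, u(1))² = (((½)*1*(1 - 1*1) - 8)/(-8 - 8))² = (((½)*1*(1 - 1) - 8)/(-16))² = (-((½)*1*0 - 8)/16)² = (-(0 - 8)/16)² = (-1/16*(-8))² = (½)² = ¼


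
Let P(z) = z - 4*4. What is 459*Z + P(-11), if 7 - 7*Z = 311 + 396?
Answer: -45927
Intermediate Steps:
P(z) = -16 + z (P(z) = z - 16 = -16 + z)
Z = -100 (Z = 1 - (311 + 396)/7 = 1 - ⅐*707 = 1 - 101 = -100)
459*Z + P(-11) = 459*(-100) + (-16 - 11) = -45900 - 27 = -45927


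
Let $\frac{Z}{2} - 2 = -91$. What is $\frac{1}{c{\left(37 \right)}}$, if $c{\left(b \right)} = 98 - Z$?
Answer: $\frac{1}{276} \approx 0.0036232$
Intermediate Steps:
$Z = -178$ ($Z = 4 + 2 \left(-91\right) = 4 - 182 = -178$)
$c{\left(b \right)} = 276$ ($c{\left(b \right)} = 98 - -178 = 98 + 178 = 276$)
$\frac{1}{c{\left(37 \right)}} = \frac{1}{276}$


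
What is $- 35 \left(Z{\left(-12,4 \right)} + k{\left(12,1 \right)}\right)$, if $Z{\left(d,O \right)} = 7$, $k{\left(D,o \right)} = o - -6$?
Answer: $-490$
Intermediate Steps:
$k{\left(D,o \right)} = 6 + o$ ($k{\left(D,o \right)} = o + 6 = 6 + o$)
$- 35 \left(Z{\left(-12,4 \right)} + k{\left(12,1 \right)}\right) = - 35 \left(7 + \left(6 + 1\right)\right) = - 35 \left(7 + 7\right) = \left(-35\right) 14 = -490$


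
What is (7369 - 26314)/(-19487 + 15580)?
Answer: 18945/3907 ≈ 4.8490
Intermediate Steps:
(7369 - 26314)/(-19487 + 15580) = -18945/(-3907) = -18945*(-1/3907) = 18945/3907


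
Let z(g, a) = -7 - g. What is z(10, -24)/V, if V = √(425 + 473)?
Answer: -17*√898/898 ≈ -0.56730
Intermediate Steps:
V = √898 ≈ 29.967
z(10, -24)/V = (-7 - 1*10)/(√898) = (-7 - 10)*(√898/898) = -17*√898/898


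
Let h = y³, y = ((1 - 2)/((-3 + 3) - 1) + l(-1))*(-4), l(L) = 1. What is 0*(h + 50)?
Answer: 0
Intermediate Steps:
y = -8 (y = ((1 - 2)/((-3 + 3) - 1) + 1)*(-4) = (-1/(0 - 1) + 1)*(-4) = (-1/(-1) + 1)*(-4) = (-1*(-1) + 1)*(-4) = (1 + 1)*(-4) = 2*(-4) = -8)
h = -512 (h = (-8)³ = -512)
0*(h + 50) = 0*(-512 + 50) = 0*(-462) = 0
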